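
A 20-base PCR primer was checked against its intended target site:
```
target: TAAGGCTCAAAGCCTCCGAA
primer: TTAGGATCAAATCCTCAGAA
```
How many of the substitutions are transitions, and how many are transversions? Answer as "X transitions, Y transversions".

0 transitions, 4 transversions

Mismatches (1-based):
site 2: A→T (purine→pyrimidine, transversion)
site 6: C→A (pyrimidine→purine, transversion)
site 12: G→T (purine→pyrimidine, transversion)
site 17: C→A (pyrimidine→purine, transversion)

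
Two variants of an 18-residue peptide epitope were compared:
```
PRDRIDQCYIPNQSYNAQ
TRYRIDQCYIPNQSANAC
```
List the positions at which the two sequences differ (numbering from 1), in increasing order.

Scanning 1-based: 1: P/T; 3: D/Y; 15: Y/A; 18: Q/C.

1, 3, 15, 18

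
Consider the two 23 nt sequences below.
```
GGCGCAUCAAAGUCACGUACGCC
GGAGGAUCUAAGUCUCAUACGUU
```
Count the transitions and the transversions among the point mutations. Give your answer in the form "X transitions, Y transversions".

3 transitions, 4 transversions

Transitions (purine↔purine or pyrimidine↔pyrimidine): 17 G→A, 22 C→U, 23 C→U.
Transversions (purine↔pyrimidine): 3 C→A, 5 C→G, 9 A→U, 15 A→U.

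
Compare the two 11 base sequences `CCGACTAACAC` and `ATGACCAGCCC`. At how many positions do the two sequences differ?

The sequences differ at positions 1, 2, 6, 8, 10 (1-based) — 5 in total.

5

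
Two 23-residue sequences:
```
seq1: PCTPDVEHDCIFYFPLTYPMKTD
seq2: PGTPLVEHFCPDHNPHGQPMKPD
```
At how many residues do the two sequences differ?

Comparing position by position, 11 residues differ: 2 (C/G), 5 (D/L), 9 (D/F), 11 (I/P), 12 (F/D), 13 (Y/H), 14 (F/N), 16 (L/H), 17 (T/G), 18 (Y/Q), 22 (T/P).

11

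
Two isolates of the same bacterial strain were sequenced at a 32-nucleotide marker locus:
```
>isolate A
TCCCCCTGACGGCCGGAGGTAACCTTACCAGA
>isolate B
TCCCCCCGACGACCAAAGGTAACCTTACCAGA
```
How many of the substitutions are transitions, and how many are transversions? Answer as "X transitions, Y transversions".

4 transitions, 0 transversions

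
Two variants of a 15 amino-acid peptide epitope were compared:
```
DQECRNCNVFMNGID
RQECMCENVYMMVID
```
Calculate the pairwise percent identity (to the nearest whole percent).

Mismatches at positions 1, 5, 6, 7, 10, 12, 13 (1-based): 7 of 15.
Identical positions: 8/15 = 53.33% → 53%.

53%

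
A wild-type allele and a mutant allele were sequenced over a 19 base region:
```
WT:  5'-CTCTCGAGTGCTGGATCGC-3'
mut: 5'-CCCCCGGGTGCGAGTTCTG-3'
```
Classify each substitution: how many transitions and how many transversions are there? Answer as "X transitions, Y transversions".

Transitions (purine↔purine or pyrimidine↔pyrimidine): 2 T→C, 4 T→C, 7 A→G, 13 G→A.
Transversions (purine↔pyrimidine): 12 T→G, 15 A→T, 18 G→T, 19 C→G.

4 transitions, 4 transversions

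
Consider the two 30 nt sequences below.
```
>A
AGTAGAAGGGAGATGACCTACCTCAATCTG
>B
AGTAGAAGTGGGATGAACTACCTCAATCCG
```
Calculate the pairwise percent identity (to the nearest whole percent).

87%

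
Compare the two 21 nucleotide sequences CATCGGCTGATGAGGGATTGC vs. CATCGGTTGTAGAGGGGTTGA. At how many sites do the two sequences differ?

Comparing position by position, 5 sites differ: 7 (C/T), 10 (A/T), 11 (T/A), 17 (A/G), 21 (C/A).

5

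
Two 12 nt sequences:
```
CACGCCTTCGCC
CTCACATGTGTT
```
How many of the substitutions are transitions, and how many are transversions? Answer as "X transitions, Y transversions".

Mismatches (1-based):
site 2: A→T (purine→pyrimidine, transversion)
site 4: G→A (purine→purine, transition)
site 6: C→A (pyrimidine→purine, transversion)
site 8: T→G (pyrimidine→purine, transversion)
site 9: C→T (pyrimidine→pyrimidine, transition)
site 11: C→T (pyrimidine→pyrimidine, transition)
site 12: C→T (pyrimidine→pyrimidine, transition)

4 transitions, 3 transversions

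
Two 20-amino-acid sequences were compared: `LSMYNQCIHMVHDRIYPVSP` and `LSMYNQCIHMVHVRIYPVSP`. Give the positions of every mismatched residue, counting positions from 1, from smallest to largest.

13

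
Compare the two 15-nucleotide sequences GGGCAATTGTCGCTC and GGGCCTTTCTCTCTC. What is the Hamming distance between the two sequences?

4

Mismatches (1-based): position 5: A→C; position 6: A→T; position 9: G→C; position 12: G→T.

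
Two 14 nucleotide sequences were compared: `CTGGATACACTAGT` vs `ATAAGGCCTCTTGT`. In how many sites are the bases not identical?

The sequences differ at sites 1, 3, 4, 5, 6, 7, 9, 12 (1-based) — 8 in total.

8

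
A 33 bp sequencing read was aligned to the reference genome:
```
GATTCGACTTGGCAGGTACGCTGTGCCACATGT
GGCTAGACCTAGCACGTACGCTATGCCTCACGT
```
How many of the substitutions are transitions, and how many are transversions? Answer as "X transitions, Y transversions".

6 transitions, 3 transversions

Transitions (purine↔purine or pyrimidine↔pyrimidine): 2 A→G, 3 T→C, 9 T→C, 11 G→A, 23 G→A, 31 T→C.
Transversions (purine↔pyrimidine): 5 C→A, 15 G→C, 28 A→T.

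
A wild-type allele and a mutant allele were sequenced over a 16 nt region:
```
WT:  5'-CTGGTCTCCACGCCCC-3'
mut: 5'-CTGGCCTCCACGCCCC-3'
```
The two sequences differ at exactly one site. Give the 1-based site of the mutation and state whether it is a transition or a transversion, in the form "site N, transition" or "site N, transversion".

site 5, transition

The sequences differ only at site 5: T→C (pyrimidine→pyrimidine), a transition.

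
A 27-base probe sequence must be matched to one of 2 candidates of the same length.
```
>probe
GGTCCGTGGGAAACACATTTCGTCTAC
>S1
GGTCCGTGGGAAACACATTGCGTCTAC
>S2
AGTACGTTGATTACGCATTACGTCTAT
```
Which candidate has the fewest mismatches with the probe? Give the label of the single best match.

S1 differs at 1 position; S2 differs at 9 positions. The closest is S1.

S1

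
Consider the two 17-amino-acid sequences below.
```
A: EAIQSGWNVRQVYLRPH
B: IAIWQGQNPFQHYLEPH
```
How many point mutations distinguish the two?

Comparing position by position, 8 positions differ: 1 (E/I), 4 (Q/W), 5 (S/Q), 7 (W/Q), 9 (V/P), 10 (R/F), 12 (V/H), 15 (R/E).

8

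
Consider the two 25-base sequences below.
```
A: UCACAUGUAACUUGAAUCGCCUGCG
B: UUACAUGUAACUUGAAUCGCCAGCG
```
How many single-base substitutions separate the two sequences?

2

The sequences differ at bases 2, 22 (1-based) — 2 in total.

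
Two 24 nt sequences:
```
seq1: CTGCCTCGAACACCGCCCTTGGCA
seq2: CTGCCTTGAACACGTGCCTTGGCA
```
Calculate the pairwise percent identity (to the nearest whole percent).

83%

4 positions differ (7, 14, 15, 16), so 20 of 24 match: 20/24 = 83.33%.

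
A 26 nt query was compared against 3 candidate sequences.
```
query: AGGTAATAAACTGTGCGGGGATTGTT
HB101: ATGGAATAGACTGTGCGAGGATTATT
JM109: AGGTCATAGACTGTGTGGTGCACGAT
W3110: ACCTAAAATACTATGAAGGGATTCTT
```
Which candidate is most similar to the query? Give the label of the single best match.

Hamming distances to query — HB101: 5; JM109: 8; W3110: 8.
Smallest is HB101 with 5 mismatches.

HB101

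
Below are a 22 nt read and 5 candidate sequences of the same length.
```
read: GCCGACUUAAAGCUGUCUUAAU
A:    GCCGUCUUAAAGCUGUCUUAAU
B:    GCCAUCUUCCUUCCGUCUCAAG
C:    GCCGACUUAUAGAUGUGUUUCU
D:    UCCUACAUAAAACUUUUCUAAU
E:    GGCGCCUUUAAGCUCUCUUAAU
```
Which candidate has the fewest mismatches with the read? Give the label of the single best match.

A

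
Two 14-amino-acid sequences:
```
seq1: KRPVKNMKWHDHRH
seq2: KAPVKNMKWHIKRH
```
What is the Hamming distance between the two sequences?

3

Comparing position by position, 3 positions differ: 2 (R/A), 11 (D/I), 12 (H/K).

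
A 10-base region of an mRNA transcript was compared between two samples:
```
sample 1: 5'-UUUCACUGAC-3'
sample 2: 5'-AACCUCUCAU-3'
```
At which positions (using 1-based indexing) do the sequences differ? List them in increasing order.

Scanning 1-based: 1: U/A; 2: U/A; 3: U/C; 5: A/U; 8: G/C; 10: C/U.

1, 2, 3, 5, 8, 10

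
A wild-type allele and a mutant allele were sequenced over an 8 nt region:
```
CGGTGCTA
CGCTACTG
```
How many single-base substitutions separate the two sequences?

3

The sequences differ at positions 3, 5, 8 (1-based) — 3 in total.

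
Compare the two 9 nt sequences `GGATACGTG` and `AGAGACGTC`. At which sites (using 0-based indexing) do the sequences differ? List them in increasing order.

0, 3, 8

Scanning 0-based: 0: G/A; 3: T/G; 8: G/C.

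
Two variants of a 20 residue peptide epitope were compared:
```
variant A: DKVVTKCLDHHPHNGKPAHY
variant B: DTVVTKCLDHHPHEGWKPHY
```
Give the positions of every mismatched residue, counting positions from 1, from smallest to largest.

2, 14, 16, 17, 18

Scanning 1-based: 2: K/T; 14: N/E; 16: K/W; 17: P/K; 18: A/P.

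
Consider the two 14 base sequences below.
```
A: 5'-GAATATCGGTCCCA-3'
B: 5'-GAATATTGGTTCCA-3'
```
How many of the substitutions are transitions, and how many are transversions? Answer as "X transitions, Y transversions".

2 transitions, 0 transversions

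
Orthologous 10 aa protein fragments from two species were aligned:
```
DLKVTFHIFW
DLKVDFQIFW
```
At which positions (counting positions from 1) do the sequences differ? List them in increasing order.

Scanning 1-based: 5: T/D; 7: H/Q.

5, 7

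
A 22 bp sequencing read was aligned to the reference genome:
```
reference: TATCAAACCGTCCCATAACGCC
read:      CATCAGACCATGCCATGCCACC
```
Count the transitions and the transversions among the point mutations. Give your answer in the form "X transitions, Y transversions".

5 transitions, 2 transversions

Transitions (purine↔purine or pyrimidine↔pyrimidine): 1 T→C, 6 A→G, 10 G→A, 17 A→G, 20 G→A.
Transversions (purine↔pyrimidine): 12 C→G, 18 A→C.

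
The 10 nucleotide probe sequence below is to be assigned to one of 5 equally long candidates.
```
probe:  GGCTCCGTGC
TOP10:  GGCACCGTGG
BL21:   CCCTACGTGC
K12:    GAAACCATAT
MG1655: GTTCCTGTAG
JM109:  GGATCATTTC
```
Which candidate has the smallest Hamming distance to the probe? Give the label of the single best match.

Hamming distances to probe — TOP10: 2; BL21: 3; K12: 6; MG1655: 6; JM109: 4.
Smallest is TOP10 with 2 mismatches.

TOP10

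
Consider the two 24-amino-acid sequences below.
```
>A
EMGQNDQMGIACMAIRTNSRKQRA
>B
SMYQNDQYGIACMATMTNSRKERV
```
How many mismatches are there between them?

7

Mismatches (1-based): position 1: E→S; position 3: G→Y; position 8: M→Y; position 15: I→T; position 16: R→M; position 22: Q→E; position 24: A→V.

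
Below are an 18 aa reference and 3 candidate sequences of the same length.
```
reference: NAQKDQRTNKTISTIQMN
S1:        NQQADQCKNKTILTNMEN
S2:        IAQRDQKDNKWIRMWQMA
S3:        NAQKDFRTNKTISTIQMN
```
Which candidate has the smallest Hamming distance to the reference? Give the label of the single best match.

S1 differs at 8 residues; S2 differs at 9 residues; S3 differs at 1 residue. The closest is S3.

S3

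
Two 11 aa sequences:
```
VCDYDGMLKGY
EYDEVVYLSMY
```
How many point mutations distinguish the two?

Comparing position by position, 8 positions differ: 1 (V/E), 2 (C/Y), 4 (Y/E), 5 (D/V), 6 (G/V), 7 (M/Y), 9 (K/S), 10 (G/M).

8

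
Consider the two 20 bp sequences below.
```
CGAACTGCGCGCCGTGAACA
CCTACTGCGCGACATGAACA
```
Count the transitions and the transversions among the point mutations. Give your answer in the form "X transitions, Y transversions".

1 transition, 3 transversions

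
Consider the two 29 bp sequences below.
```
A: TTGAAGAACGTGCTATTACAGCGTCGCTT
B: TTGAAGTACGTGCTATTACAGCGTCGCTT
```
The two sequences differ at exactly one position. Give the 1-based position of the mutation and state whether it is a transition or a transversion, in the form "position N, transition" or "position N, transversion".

Position 7 changes A→T. A is a purine and T is a pyrimidine, so this is a transversion.

position 7, transversion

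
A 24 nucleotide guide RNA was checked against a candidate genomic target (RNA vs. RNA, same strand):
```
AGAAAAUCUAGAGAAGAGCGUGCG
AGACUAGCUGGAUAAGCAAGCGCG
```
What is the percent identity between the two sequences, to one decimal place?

62.5%

Mismatches at positions 4, 5, 7, 10, 13, 17, 18, 19, 21 (1-based): 9 of 24.
Identical positions: 15/24 = 62.5% → 62.5%.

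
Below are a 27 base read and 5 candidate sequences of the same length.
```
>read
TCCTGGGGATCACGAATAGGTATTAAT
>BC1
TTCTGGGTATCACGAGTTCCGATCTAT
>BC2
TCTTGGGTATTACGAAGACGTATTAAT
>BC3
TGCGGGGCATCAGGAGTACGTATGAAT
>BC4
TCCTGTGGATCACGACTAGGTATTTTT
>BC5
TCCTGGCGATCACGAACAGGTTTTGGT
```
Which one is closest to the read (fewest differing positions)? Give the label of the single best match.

BC1 differs at 9 positions; BC2 differs at 5 positions; BC3 differs at 7 positions; BC4 differs at 4 positions; BC5 differs at 5 positions. The closest is BC4.

BC4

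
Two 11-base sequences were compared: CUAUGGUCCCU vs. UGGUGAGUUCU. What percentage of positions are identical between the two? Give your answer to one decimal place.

7 positions differ (1, 2, 3, 6, 7, 8, 9), so 4 of 11 match: 4/11 = 36.36%.

36.4%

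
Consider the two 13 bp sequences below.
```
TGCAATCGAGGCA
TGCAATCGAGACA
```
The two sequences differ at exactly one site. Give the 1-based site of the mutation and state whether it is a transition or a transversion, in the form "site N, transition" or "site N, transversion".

Site 11 changes G→A. G is a purine and A is a purine, so this is a transition.

site 11, transition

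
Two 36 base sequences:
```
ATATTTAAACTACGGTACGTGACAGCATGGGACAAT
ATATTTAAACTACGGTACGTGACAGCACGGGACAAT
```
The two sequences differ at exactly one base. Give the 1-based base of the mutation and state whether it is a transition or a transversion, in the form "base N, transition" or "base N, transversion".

base 28, transition

Base 28 changes T→C. T is a pyrimidine and C is a pyrimidine, so this is a transition.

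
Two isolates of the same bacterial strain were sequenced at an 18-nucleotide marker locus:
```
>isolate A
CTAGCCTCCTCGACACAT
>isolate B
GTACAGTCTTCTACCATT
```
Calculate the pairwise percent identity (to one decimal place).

9 positions differ (1, 4, 5, 6, 9, 12, 15, 16, 17), so 9 of 18 match: 9/18 = 50%.

50.0%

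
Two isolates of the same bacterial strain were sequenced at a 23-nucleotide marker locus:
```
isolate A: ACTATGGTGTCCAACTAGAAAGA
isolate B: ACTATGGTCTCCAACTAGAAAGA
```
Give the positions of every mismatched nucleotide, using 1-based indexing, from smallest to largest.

Scanning 1-based: 9: G/C.

9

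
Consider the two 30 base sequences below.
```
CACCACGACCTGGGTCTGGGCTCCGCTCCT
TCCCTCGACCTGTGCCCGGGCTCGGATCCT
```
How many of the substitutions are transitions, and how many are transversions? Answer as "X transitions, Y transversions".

Mismatches (1-based):
base 1: C→T (pyrimidine→pyrimidine, transition)
base 2: A→C (purine→pyrimidine, transversion)
base 5: A→T (purine→pyrimidine, transversion)
base 13: G→T (purine→pyrimidine, transversion)
base 15: T→C (pyrimidine→pyrimidine, transition)
base 17: T→C (pyrimidine→pyrimidine, transition)
base 24: C→G (pyrimidine→purine, transversion)
base 26: C→A (pyrimidine→purine, transversion)

3 transitions, 5 transversions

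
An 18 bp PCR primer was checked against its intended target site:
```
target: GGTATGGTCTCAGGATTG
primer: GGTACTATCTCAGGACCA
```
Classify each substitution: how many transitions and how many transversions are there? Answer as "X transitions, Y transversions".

Mismatches (1-based):
base 5: T→C (pyrimidine→pyrimidine, transition)
base 6: G→T (purine→pyrimidine, transversion)
base 7: G→A (purine→purine, transition)
base 16: T→C (pyrimidine→pyrimidine, transition)
base 17: T→C (pyrimidine→pyrimidine, transition)
base 18: G→A (purine→purine, transition)

5 transitions, 1 transversion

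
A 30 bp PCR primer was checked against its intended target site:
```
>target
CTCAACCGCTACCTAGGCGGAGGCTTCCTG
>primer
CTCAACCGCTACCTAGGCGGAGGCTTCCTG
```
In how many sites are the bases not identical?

0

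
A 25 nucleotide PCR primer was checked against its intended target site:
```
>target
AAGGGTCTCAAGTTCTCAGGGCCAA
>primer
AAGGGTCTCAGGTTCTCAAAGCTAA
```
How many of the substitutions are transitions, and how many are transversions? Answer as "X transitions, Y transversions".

4 transitions, 0 transversions

Mismatches (1-based):
position 11: A→G (purine→purine, transition)
position 19: G→A (purine→purine, transition)
position 20: G→A (purine→purine, transition)
position 23: C→T (pyrimidine→pyrimidine, transition)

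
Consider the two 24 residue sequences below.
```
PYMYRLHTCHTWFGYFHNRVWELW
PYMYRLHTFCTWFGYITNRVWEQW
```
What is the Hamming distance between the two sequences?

Mismatches (1-based): position 9: C→F; position 10: H→C; position 16: F→I; position 17: H→T; position 23: L→Q.

5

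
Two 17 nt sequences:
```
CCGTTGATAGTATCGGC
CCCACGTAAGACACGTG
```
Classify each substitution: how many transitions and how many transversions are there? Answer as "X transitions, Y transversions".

1 transition, 9 transversions

Transitions (purine↔purine or pyrimidine↔pyrimidine): 5 T→C.
Transversions (purine↔pyrimidine): 3 G→C, 4 T→A, 7 A→T, 8 T→A, 11 T→A, 12 A→C, 13 T→A, 16 G→T, 17 C→G.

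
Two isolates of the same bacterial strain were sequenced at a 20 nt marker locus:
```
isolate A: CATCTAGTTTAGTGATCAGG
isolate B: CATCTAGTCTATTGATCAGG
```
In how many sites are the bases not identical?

2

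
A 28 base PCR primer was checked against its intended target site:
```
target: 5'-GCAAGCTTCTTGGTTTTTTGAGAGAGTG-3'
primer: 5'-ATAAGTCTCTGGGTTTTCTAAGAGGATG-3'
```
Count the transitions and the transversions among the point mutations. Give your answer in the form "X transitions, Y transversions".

8 transitions, 1 transversion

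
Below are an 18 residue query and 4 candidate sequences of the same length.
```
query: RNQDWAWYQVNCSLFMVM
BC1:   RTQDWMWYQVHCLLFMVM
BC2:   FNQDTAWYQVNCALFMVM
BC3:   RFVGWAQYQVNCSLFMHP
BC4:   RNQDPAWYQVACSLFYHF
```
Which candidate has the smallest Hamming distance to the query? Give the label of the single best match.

BC2

BC1 differs at 4 residues; BC2 differs at 3 residues; BC3 differs at 6 residues; BC4 differs at 5 residues. The closest is BC2.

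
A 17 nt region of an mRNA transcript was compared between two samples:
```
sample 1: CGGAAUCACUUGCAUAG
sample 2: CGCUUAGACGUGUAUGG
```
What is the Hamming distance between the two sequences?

8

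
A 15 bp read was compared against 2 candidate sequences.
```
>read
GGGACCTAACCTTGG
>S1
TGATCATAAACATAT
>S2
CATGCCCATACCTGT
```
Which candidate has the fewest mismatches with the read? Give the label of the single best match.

S1

Hamming distances to read — S1: 8; S2: 9.
Smallest is S1 with 8 mismatches.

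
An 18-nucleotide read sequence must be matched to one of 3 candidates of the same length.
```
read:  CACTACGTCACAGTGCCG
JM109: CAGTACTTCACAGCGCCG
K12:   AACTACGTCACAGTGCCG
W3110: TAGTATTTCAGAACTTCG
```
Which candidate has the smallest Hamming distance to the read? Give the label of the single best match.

K12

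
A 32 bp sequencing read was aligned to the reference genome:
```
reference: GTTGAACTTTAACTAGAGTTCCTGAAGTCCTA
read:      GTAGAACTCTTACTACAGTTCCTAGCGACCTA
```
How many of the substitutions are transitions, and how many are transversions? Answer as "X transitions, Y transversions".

3 transitions, 5 transversions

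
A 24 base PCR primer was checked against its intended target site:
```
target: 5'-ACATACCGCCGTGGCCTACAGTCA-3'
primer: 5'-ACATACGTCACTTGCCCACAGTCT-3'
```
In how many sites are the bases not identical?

Mismatches (1-based): site 7: C→G; site 8: G→T; site 10: C→A; site 11: G→C; site 13: G→T; site 17: T→C; site 24: A→T.

7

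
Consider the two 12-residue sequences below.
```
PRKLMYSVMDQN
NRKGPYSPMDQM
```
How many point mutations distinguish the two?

5

The sequences differ at residues 1, 4, 5, 8, 12 (1-based) — 5 in total.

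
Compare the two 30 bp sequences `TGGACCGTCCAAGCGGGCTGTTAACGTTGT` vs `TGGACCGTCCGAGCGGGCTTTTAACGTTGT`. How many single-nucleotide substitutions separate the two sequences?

The sequences differ at positions 11, 20 (1-based) — 2 in total.

2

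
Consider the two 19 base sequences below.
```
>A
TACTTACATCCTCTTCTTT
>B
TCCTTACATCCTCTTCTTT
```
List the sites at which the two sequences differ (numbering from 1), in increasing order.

2

Scanning 1-based: 2: A/C.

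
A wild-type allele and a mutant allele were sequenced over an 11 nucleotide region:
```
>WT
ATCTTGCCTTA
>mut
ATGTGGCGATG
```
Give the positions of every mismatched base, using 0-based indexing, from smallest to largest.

Differences at position 2 (C→G), position 4 (T→G), position 7 (C→G), position 8 (T→A), position 10 (A→G).

2, 4, 7, 8, 10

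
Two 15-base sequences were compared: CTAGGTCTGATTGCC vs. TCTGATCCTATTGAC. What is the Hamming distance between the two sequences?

Comparing position by position, 7 bases differ: 1 (C/T), 2 (T/C), 3 (A/T), 5 (G/A), 8 (T/C), 9 (G/T), 14 (C/A).

7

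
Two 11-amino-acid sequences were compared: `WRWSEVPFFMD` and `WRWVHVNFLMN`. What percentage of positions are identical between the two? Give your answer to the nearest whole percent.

Mismatches at positions 4, 5, 7, 9, 11 (1-based): 5 of 11.
Identical positions: 6/11 = 54.55% → 55%.

55%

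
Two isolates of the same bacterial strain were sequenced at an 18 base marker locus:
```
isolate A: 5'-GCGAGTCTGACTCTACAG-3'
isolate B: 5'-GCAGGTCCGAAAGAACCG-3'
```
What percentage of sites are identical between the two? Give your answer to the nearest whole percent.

56%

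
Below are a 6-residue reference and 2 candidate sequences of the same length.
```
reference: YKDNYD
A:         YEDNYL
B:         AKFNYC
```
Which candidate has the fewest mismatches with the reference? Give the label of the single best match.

A

Hamming distances to reference — A: 2; B: 3.
Smallest is A with 2 mismatches.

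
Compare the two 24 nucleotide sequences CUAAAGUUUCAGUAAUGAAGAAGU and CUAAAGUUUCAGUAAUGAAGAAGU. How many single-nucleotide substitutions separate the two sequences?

0

No positions differ; the sequences are identical.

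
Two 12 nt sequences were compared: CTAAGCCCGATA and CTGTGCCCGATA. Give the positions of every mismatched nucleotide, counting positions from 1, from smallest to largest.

Differences at position 3 (A→G), position 4 (A→T).

3, 4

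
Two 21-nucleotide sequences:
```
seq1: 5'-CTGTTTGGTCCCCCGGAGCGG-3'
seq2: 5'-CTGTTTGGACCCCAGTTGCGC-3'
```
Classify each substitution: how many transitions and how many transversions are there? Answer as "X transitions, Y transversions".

Transitions (purine↔purine or pyrimidine↔pyrimidine): none.
Transversions (purine↔pyrimidine): 9 T→A, 14 C→A, 16 G→T, 17 A→T, 21 G→C.

0 transitions, 5 transversions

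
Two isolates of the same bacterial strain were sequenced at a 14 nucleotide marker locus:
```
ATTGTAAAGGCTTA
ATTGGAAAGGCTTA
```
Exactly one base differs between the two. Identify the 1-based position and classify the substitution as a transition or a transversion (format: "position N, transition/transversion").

Position 5 changes T→G. T is a pyrimidine and G is a purine, so this is a transversion.

position 5, transversion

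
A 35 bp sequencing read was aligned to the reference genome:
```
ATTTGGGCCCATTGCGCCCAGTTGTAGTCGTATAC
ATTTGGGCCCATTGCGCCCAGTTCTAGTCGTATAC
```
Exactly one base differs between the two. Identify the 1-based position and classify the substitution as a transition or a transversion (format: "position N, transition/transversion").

position 24, transversion

Position 24 changes G→C. G is a purine and C is a pyrimidine, so this is a transversion.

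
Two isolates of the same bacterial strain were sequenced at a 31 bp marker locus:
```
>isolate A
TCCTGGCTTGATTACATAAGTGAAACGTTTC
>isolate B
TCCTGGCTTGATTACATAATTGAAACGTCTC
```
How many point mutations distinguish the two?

Comparing position by position, 2 bases differ: 20 (G/T), 29 (T/C).

2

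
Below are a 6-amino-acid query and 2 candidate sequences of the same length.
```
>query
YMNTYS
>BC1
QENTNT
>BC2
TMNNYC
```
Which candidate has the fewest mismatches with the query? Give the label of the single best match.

Hamming distances to query — BC1: 4; BC2: 3.
Smallest is BC2 with 3 mismatches.

BC2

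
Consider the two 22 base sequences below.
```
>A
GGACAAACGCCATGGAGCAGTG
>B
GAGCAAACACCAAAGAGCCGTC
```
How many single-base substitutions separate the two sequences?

Comparing position by position, 7 bases differ: 2 (G/A), 3 (A/G), 9 (G/A), 13 (T/A), 14 (G/A), 19 (A/C), 22 (G/C).

7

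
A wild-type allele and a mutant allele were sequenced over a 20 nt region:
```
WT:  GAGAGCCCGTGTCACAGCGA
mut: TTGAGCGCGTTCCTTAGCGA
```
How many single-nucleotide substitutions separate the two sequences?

Comparing position by position, 7 positions differ: 1 (G/T), 2 (A/T), 7 (C/G), 11 (G/T), 12 (T/C), 14 (A/T), 15 (C/T).

7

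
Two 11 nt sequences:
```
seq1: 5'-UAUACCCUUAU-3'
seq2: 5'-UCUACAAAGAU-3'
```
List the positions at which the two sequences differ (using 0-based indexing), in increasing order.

Differences at position 1 (A→C), position 5 (C→A), position 6 (C→A), position 7 (U→A), position 8 (U→G).

1, 5, 6, 7, 8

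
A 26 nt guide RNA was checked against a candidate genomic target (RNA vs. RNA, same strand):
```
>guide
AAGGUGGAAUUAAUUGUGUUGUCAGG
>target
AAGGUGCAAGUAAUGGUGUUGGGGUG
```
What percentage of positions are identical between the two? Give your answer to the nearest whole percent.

73%

7 positions differ (7, 10, 15, 22, 23, 24, 25), so 19 of 26 match: 19/26 = 73.08%.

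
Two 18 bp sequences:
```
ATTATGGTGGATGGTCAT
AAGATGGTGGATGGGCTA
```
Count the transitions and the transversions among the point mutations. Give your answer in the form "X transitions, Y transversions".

Mismatches (1-based):
base 2: T→A (pyrimidine→purine, transversion)
base 3: T→G (pyrimidine→purine, transversion)
base 15: T→G (pyrimidine→purine, transversion)
base 17: A→T (purine→pyrimidine, transversion)
base 18: T→A (pyrimidine→purine, transversion)

0 transitions, 5 transversions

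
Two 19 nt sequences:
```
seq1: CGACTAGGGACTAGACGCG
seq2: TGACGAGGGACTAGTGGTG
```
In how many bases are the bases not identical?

5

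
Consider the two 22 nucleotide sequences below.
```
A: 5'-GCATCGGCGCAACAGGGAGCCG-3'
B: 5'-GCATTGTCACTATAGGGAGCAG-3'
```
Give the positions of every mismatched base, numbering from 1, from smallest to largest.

Scanning 1-based: 5: C/T; 7: G/T; 9: G/A; 11: A/T; 13: C/T; 21: C/A.

5, 7, 9, 11, 13, 21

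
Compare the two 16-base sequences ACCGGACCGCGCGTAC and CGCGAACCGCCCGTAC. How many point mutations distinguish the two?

The sequences differ at sites 1, 2, 5, 11 (1-based) — 4 in total.

4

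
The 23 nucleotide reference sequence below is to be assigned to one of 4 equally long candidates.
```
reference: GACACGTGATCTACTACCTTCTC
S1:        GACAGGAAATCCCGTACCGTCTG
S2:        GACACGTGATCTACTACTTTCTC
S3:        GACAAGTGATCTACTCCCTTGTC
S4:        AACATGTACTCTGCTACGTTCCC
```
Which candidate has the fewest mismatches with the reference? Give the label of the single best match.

S1 differs at 8 positions; S2 differs at 1 position; S3 differs at 3 positions; S4 differs at 7 positions. The closest is S2.

S2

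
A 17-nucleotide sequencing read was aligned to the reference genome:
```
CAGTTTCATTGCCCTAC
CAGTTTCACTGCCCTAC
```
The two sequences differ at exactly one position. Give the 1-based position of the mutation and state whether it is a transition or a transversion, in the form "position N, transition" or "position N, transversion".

Position 9 changes T→C. T is a pyrimidine and C is a pyrimidine, so this is a transition.

position 9, transition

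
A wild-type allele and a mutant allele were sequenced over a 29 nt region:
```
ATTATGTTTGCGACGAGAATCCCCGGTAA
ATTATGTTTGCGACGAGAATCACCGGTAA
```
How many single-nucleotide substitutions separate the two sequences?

1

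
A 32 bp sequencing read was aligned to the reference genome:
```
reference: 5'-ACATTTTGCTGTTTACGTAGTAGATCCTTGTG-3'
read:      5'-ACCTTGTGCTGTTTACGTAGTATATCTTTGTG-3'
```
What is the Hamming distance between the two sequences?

4

The sequences differ at sites 3, 6, 23, 27 (1-based) — 4 in total.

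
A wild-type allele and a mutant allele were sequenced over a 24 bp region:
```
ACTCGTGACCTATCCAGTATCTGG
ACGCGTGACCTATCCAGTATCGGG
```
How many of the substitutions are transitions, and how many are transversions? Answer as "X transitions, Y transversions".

Mismatches (1-based):
base 3: T→G (pyrimidine→purine, transversion)
base 22: T→G (pyrimidine→purine, transversion)

0 transitions, 2 transversions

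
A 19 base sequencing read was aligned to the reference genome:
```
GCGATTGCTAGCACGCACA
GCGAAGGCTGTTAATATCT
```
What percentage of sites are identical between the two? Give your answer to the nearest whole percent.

47%

Mismatches at positions 5, 6, 10, 11, 12, 14, 15, 16, 17, 19 (1-based): 10 of 19.
Identical positions: 9/19 = 47.37% → 47%.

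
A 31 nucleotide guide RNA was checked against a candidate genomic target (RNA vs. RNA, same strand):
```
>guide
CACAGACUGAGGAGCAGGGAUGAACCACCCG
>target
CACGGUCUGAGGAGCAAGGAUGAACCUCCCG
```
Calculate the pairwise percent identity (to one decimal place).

87.1%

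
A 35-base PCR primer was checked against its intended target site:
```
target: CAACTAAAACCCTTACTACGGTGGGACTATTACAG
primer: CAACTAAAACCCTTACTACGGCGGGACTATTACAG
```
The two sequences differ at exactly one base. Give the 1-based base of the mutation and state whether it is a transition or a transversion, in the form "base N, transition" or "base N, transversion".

Base 22 changes T→C. T is a pyrimidine and C is a pyrimidine, so this is a transition.

base 22, transition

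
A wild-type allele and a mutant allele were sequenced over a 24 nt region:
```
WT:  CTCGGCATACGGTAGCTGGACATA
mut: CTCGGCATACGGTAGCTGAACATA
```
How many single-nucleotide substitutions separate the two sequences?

1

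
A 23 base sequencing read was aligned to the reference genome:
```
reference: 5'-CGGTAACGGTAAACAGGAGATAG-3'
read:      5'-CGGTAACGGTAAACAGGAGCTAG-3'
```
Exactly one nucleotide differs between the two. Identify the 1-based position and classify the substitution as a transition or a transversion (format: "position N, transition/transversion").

position 20, transversion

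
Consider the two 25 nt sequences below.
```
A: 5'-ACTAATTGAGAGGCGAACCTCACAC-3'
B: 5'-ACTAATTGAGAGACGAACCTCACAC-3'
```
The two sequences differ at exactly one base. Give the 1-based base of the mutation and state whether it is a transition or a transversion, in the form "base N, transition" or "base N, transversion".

Base 13 changes G→A. G is a purine and A is a purine, so this is a transition.

base 13, transition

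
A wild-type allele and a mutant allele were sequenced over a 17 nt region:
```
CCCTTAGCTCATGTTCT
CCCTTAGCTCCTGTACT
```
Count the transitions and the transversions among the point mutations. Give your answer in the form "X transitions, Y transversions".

Transitions (purine↔purine or pyrimidine↔pyrimidine): none.
Transversions (purine↔pyrimidine): 11 A→C, 15 T→A.

0 transitions, 2 transversions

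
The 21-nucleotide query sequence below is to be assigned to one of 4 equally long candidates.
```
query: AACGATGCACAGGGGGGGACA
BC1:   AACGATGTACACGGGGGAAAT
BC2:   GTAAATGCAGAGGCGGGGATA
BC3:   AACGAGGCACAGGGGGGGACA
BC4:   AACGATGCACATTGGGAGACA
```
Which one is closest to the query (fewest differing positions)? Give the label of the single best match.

BC3

Hamming distances to query — BC1: 5; BC2: 7; BC3: 1; BC4: 3.
Smallest is BC3 with 1 mismatch.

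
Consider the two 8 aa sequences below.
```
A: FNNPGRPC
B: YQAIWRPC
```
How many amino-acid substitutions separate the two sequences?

Mismatches (1-based): residue 1: F→Y; residue 2: N→Q; residue 3: N→A; residue 4: P→I; residue 5: G→W.

5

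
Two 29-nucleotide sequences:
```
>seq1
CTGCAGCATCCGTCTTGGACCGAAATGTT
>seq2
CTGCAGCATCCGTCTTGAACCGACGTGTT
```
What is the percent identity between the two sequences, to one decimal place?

89.7%

Mismatches at positions 18, 24, 25 (1-based): 3 of 29.
Identical positions: 26/29 = 89.66% → 89.7%.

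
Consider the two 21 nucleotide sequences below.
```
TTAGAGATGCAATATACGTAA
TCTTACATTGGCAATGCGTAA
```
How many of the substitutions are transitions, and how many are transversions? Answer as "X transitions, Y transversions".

Mismatches (1-based):
base 2: T→C (pyrimidine→pyrimidine, transition)
base 3: A→T (purine→pyrimidine, transversion)
base 4: G→T (purine→pyrimidine, transversion)
base 6: G→C (purine→pyrimidine, transversion)
base 9: G→T (purine→pyrimidine, transversion)
base 10: C→G (pyrimidine→purine, transversion)
base 11: A→G (purine→purine, transition)
base 12: A→C (purine→pyrimidine, transversion)
base 13: T→A (pyrimidine→purine, transversion)
base 16: A→G (purine→purine, transition)

3 transitions, 7 transversions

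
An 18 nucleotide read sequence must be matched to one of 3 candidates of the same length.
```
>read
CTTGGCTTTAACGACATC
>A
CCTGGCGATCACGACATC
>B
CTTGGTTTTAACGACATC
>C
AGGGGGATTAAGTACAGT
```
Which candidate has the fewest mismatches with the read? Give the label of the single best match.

Hamming distances to read — A: 4; B: 1; C: 9.
Smallest is B with 1 mismatch.

B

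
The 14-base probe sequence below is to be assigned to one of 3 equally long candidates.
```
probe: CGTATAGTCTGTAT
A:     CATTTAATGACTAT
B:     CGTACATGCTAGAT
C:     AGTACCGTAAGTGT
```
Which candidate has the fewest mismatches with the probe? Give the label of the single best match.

B

A differs at 6 bases; B differs at 5 bases; C differs at 6 bases. The closest is B.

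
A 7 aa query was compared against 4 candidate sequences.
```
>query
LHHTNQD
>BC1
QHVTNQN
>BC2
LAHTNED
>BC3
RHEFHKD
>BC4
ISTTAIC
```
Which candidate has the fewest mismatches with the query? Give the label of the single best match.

BC2

Hamming distances to query — BC1: 3; BC2: 2; BC3: 5; BC4: 6.
Smallest is BC2 with 2 mismatches.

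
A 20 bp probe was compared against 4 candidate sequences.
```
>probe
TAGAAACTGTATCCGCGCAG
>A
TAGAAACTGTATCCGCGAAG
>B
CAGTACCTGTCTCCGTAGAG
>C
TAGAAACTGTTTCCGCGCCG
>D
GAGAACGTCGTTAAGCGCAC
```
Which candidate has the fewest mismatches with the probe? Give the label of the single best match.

Hamming distances to probe — A: 1; B: 7; C: 2; D: 9.
Smallest is A with 1 mismatch.

A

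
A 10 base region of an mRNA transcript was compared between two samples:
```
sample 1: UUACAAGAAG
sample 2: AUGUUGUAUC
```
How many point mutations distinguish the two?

The sequences differ at positions 1, 3, 4, 5, 6, 7, 9, 10 (1-based) — 8 in total.

8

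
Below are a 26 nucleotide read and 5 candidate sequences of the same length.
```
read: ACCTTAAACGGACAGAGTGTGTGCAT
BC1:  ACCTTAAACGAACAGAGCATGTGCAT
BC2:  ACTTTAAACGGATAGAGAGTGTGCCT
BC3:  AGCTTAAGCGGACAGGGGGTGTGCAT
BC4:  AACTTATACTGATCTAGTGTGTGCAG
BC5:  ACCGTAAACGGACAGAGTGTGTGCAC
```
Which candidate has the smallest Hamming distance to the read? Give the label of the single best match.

BC1 differs at 3 bases; BC2 differs at 4 bases; BC3 differs at 4 bases; BC4 differs at 7 bases; BC5 differs at 2 bases. The closest is BC5.

BC5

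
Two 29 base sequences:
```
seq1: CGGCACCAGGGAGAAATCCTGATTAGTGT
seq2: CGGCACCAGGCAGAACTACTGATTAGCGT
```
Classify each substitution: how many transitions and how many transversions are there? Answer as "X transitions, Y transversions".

1 transition, 3 transversions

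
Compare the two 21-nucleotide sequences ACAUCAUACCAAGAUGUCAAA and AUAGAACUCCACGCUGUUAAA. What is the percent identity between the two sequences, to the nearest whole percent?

62%

8 positions differ (2, 4, 5, 7, 8, 12, 14, 18), so 13 of 21 match: 13/21 = 61.9%.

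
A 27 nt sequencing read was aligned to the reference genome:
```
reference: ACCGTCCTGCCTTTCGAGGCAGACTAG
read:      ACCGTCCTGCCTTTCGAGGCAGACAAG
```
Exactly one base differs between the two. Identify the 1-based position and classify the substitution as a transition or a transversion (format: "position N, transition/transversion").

position 25, transversion

The sequences differ only at position 25: T→A (pyrimidine→purine), a transversion.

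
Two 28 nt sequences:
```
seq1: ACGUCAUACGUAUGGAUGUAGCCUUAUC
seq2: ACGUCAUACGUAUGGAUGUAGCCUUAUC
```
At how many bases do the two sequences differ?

The two sequences are identical at every position.

0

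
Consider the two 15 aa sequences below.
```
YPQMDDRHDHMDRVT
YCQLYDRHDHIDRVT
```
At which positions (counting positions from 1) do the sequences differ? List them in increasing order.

Differences at position 2 (P→C), position 4 (M→L), position 5 (D→Y), position 11 (M→I).

2, 4, 5, 11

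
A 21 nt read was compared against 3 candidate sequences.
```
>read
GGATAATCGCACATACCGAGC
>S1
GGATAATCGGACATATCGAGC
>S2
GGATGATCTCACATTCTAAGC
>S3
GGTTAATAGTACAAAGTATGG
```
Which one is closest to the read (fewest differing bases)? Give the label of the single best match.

S1 differs at 2 bases; S2 differs at 5 bases; S3 differs at 9 bases. The closest is S1.

S1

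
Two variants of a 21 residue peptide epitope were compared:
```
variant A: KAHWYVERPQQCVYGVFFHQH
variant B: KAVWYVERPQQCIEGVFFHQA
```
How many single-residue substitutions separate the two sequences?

4

The sequences differ at positions 3, 13, 14, 21 (1-based) — 4 in total.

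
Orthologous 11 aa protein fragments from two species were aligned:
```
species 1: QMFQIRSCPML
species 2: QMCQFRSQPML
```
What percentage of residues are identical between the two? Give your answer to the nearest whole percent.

Mismatches at positions 3, 5, 8 (1-based): 3 of 11.
Identical positions: 8/11 = 72.73% → 73%.

73%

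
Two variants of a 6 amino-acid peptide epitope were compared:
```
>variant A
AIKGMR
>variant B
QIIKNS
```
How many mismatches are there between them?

5

Mismatches (1-based): position 1: A→Q; position 3: K→I; position 4: G→K; position 5: M→N; position 6: R→S.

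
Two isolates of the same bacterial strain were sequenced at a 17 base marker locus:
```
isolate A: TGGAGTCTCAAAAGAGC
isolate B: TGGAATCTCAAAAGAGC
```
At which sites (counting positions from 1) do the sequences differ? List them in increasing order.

Differences at site 5 (G→A).

5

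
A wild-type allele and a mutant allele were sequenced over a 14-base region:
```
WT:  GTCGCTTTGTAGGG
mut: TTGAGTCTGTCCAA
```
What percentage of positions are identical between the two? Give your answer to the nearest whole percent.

36%

Mismatches at positions 1, 3, 4, 5, 7, 11, 12, 13, 14 (1-based): 9 of 14.
Identical positions: 5/14 = 35.71% → 36%.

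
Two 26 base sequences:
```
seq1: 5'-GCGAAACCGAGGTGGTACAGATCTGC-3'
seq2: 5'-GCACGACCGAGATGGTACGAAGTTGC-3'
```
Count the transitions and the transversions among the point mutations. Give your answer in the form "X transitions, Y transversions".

Transitions (purine↔purine or pyrimidine↔pyrimidine): 3 G→A, 5 A→G, 12 G→A, 19 A→G, 20 G→A, 23 C→T.
Transversions (purine↔pyrimidine): 4 A→C, 22 T→G.

6 transitions, 2 transversions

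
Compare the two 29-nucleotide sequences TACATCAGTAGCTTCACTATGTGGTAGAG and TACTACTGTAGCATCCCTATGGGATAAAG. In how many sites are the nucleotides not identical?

Comparing position by position, 8 sites differ: 4 (A/T), 5 (T/A), 7 (A/T), 13 (T/A), 16 (A/C), 22 (T/G), 24 (G/A), 27 (G/A).

8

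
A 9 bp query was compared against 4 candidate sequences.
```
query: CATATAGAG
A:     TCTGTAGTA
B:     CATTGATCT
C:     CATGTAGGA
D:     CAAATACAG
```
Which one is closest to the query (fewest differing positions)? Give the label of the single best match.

A differs at 5 positions; B differs at 5 positions; C differs at 3 positions; D differs at 2 positions. The closest is D.

D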